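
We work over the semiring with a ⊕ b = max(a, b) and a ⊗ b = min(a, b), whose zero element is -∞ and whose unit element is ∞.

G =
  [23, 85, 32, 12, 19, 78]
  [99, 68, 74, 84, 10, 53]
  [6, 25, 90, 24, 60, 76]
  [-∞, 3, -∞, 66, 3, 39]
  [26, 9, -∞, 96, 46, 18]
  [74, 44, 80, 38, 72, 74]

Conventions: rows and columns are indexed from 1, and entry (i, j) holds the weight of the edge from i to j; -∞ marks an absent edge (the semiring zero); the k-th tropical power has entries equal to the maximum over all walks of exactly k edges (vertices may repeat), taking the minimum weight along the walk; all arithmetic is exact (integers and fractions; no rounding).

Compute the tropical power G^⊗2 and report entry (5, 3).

G^⊗2:
  [85, 68, 78, 84, 72, 74]
  [68, 85, 74, 68, 60, 78]
  [74, 44, 90, 60, 72, 76]
  [39, 39, 39, 66, 39, 39]
  [26, 26, 26, 66, 46, 39]
  [74, 74, 80, 72, 72, 76]
Key observation: the optimum is the walk 5->1->3, with weight 26 min 32 = 26.
Optimal value attained by: walk 5->1->3.
Answer: (G^⊗2)[5][3] = 26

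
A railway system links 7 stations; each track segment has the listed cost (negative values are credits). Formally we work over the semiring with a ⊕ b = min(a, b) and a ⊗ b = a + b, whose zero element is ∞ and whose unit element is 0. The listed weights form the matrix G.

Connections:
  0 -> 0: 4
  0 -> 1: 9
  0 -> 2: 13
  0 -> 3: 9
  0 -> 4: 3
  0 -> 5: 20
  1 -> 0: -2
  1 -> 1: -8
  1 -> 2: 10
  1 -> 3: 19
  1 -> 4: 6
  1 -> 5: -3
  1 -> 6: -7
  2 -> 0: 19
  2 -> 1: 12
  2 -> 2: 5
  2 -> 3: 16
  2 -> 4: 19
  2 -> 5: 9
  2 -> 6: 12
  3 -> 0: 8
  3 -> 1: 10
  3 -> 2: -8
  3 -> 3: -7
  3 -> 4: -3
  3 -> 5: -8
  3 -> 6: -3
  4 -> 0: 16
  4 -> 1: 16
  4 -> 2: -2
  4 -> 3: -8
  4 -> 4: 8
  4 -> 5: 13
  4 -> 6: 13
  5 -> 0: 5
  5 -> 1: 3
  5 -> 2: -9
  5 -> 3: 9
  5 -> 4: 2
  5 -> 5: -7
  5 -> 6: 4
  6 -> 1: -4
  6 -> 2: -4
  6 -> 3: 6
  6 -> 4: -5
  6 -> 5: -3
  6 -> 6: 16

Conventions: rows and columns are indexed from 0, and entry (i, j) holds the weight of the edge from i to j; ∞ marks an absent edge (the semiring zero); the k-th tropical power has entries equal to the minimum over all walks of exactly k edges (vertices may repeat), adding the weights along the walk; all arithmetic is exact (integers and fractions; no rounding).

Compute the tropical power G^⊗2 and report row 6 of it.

G^⊗2:
  [7, 1, 1, -5, 6, 1, 2]
  [-10, -16, -12, -2, -12, -11, -15]
  [10, 4, 0, 9, 7, 2, 5]
  [-3, -7, -17, -14, -10, -15, -10]
  [0, 2, -16, -15, -11, -16, -11]
  [-2, -5, -16, -6, -5, -14, -4]
  [-6, -12, -12, -13, -1, -10, -11]
Answer: row 6 of G^⊗2 = [-6, -12, -12, -13, -1, -10, -11]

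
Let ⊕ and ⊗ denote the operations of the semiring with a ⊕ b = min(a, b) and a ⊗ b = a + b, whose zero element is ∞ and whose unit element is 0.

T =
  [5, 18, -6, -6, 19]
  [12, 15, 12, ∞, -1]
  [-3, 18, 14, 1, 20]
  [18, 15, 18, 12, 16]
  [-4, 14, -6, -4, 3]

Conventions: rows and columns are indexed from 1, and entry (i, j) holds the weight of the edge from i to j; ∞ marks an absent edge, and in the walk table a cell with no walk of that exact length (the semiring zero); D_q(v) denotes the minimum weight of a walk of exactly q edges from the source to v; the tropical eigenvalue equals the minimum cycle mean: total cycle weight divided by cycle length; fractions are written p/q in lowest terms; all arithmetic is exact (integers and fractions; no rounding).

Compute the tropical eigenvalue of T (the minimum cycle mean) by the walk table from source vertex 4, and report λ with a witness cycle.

q=0: [∞, ∞, ∞, 0, ∞]
q=1: [18, 15, 18, 12, 16]
q=2: [12, 27, 10, 12, 14]
q=3: [7, 27, 6, 6, 17]
q=4: [3, 21, 1, 1, 20]
q=5: [-2, 16, -3, -3, 17]
Optimal cycle mean attained by: cycle 1->3->1, total (-6) + (-3), length 2.
Answer: λ = -9/2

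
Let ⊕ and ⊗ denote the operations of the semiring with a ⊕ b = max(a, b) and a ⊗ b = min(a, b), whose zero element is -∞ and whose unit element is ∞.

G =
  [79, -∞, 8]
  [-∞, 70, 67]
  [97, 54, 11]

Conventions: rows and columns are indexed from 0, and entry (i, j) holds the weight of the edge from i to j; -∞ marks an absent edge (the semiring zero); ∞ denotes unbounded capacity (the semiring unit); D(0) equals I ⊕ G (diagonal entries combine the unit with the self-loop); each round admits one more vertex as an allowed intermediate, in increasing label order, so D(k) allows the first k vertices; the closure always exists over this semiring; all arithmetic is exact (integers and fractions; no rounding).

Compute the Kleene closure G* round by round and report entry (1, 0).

D(0):
  [∞, -∞, 8]
  [-∞, ∞, 67]
  [97, 54, ∞]
D(1):
  [∞, -∞, 8]
  [-∞, ∞, 67]
  [97, 54, ∞]
D(2):
  [∞, -∞, 8]
  [-∞, ∞, 67]
  [97, 54, ∞]
D(3):
  [∞, 8, 8]
  [67, ∞, 67]
  [97, 54, ∞]
Answer: G*[1][0] = 67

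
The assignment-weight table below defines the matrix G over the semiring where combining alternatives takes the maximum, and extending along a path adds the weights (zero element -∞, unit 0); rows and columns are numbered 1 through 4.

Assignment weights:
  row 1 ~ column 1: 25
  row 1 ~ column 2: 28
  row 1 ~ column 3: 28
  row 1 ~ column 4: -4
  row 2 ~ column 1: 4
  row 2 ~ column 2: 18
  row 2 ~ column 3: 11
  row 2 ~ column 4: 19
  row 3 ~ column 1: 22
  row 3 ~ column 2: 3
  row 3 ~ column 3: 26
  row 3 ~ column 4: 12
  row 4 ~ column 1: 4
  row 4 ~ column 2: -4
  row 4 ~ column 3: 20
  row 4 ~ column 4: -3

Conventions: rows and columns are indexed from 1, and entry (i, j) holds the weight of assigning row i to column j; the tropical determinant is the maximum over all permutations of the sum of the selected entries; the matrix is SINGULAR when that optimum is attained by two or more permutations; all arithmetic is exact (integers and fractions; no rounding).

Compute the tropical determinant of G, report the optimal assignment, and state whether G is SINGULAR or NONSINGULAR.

σ = (1, 2, 3, 4): 25 + 18 + 26 + (-3) = 66
σ = (1, 2, 4, 3): 25 + 18 + 12 + 20 = 75
σ = (1, 3, 2, 4): 25 + 11 + 3 + (-3) = 36
σ = (1, 3, 4, 2): 25 + 11 + 12 + (-4) = 44
σ = (1, 4, 2, 3): 25 + 19 + 3 + 20 = 67
σ = (1, 4, 3, 2): 25 + 19 + 26 + (-4) = 66
σ = (2, 1, 3, 4): 28 + 4 + 26 + (-3) = 55
σ = (2, 1, 4, 3): 28 + 4 + 12 + 20 = 64
σ = (2, 3, 1, 4): 28 + 11 + 22 + (-3) = 58
σ = (2, 3, 4, 1): 28 + 11 + 12 + 4 = 55
σ = (2, 4, 1, 3): 28 + 19 + 22 + 20 = 89
σ = (2, 4, 3, 1): 28 + 19 + 26 + 4 = 77
σ = (3, 1, 2, 4): 28 + 4 + 3 + (-3) = 32
σ = (3, 1, 4, 2): 28 + 4 + 12 + (-4) = 40
σ = (3, 2, 1, 4): 28 + 18 + 22 + (-3) = 65
σ = (3, 2, 4, 1): 28 + 18 + 12 + 4 = 62
σ = (3, 4, 1, 2): 28 + 19 + 22 + (-4) = 65
σ = (3, 4, 2, 1): 28 + 19 + 3 + 4 = 54
σ = (4, 1, 2, 3): (-4) + 4 + 3 + 20 = 23
σ = (4, 1, 3, 2): (-4) + 4 + 26 + (-4) = 22
σ = (4, 2, 1, 3): (-4) + 18 + 22 + 20 = 56
σ = (4, 2, 3, 1): (-4) + 18 + 26 + 4 = 44
σ = (4, 3, 1, 2): (-4) + 11 + 22 + (-4) = 25
σ = (4, 3, 2, 1): (-4) + 11 + 3 + 4 = 14
Optimal value attained by: σ = (2, 4, 1, 3).
Answer: det⊕(G) = 89; verdict: NONSINGULAR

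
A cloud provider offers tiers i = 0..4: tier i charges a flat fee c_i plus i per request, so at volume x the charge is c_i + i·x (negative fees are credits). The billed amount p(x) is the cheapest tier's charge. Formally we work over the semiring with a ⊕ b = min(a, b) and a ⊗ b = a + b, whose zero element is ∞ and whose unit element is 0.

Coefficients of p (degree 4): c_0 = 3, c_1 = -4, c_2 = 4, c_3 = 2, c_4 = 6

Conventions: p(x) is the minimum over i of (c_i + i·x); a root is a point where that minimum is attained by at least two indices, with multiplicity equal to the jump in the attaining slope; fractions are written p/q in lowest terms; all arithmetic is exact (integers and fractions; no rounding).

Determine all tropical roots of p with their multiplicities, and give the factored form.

hull edge (i=0, c=3) to (i=1, c=-4): slope -7, span 1
hull edge (i=1, c=-4) to (i=3, c=2): slope 3, span 2
hull edge (i=3, c=2) to (i=4, c=6): slope 4, span 1
Factored form: p(x) = 6 ⊗ (x ⊕ (-4)) ⊗ (x ⊕ (-3)) ⊗ (x ⊕ (-3)) ⊗ (x ⊕ 7)
Answer: roots = -4 (mult 1), -3 (mult 2), 7 (mult 1)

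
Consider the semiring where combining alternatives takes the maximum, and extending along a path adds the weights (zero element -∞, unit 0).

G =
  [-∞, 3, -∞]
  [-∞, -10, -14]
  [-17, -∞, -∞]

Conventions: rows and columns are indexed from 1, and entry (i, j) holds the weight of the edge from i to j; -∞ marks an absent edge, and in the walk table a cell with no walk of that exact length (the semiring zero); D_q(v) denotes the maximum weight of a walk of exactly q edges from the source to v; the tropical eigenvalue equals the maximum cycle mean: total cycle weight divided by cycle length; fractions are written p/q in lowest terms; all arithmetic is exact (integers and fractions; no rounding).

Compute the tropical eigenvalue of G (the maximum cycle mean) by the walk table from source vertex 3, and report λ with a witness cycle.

q=0: [-∞, -∞, 0]
q=1: [-17, -∞, -∞]
q=2: [-∞, -14, -∞]
q=3: [-∞, -24, -28]
Optimal cycle mean attained by: cycle 1->2->3->1, total 3 + (-14) + (-17), length 3.
Answer: λ = -28/3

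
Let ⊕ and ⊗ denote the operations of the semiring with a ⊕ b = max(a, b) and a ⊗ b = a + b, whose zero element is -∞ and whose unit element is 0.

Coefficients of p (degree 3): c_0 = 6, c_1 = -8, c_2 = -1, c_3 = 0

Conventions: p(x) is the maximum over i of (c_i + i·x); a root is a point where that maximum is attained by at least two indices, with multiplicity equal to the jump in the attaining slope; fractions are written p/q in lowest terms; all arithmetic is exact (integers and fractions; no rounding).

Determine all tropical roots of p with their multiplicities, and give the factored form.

hull edge (i=0, c=6) to (i=3, c=0): slope -2, span 3
Factored form: p(x) = 0 ⊗ (x ⊕ 2) ⊗ (x ⊕ 2) ⊗ (x ⊕ 2)
Answer: roots = 2 (mult 3)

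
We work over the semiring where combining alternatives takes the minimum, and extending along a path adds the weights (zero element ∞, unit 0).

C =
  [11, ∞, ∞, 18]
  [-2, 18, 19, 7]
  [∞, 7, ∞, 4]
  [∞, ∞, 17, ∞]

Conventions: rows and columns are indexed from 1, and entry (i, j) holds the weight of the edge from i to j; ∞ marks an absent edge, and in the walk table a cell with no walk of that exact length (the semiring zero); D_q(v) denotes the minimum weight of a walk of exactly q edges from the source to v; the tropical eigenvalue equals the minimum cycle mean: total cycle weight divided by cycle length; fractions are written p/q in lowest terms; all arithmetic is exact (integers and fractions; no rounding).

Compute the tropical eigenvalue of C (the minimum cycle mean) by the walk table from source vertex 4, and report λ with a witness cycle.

q=0: [∞, ∞, ∞, 0]
q=1: [∞, ∞, 17, ∞]
q=2: [∞, 24, ∞, 21]
q=3: [22, 42, 38, 31]
q=4: [33, 45, 48, 40]
Optimal cycle mean attained by: cycle 1->4->3->2->1, total 18 + 17 + 7 + (-2), length 4.
Answer: λ = 10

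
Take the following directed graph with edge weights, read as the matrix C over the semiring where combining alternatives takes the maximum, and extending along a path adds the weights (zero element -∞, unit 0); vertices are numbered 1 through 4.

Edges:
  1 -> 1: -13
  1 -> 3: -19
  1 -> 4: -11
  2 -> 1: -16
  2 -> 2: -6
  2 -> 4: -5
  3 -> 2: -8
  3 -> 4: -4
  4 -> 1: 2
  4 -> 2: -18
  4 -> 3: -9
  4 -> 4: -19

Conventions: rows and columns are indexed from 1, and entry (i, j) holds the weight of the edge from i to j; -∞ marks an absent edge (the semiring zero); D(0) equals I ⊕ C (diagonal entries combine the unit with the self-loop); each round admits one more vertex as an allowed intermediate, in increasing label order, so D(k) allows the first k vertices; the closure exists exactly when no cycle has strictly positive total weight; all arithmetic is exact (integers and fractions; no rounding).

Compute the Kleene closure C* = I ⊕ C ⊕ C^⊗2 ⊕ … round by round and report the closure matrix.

D(0):
  [0, -∞, -19, -11]
  [-16, 0, -∞, -5]
  [-∞, -8, 0, -4]
  [2, -18, -9, 0]
D(1):
  [0, -∞, -19, -11]
  [-16, 0, -35, -5]
  [-∞, -8, 0, -4]
  [2, -18, -9, 0]
D(2):
  [0, -∞, -19, -11]
  [-16, 0, -35, -5]
  [-24, -8, 0, -4]
  [2, -18, -9, 0]
D(3):
  [0, -27, -19, -11]
  [-16, 0, -35, -5]
  [-24, -8, 0, -4]
  [2, -17, -9, 0]
D(4):
  [0, -27, -19, -11]
  [-3, 0, -14, -5]
  [-2, -8, 0, -4]
  [2, -17, -9, 0]
Answer: C* = [[0, -27, -19, -11], [-3, 0, -14, -5], [-2, -8, 0, -4], [2, -17, -9, 0]]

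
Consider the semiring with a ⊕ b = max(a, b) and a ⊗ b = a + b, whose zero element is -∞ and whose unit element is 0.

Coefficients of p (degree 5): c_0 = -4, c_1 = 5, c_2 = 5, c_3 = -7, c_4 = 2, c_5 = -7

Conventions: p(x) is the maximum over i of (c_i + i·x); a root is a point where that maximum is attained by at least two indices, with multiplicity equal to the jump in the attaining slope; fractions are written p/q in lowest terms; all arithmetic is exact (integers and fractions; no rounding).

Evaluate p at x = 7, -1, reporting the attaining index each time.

p(7) = max(-4+0·7=-4, 5+1·7=12, 5+2·7=19, -7+3·7=14, 2+4·7=30, -7+5·7=28) = 30 (attained by i=4)
p(-1) = max(-4+0·(-1)=-4, 5+1·(-1)=4, 5+2·(-1)=3, -7+3·(-1)=-10, 2+4·(-1)=-2, -7+5·(-1)=-12) = 4 (attained by i=1)
Answer: p(7) = 30; p(-1) = 4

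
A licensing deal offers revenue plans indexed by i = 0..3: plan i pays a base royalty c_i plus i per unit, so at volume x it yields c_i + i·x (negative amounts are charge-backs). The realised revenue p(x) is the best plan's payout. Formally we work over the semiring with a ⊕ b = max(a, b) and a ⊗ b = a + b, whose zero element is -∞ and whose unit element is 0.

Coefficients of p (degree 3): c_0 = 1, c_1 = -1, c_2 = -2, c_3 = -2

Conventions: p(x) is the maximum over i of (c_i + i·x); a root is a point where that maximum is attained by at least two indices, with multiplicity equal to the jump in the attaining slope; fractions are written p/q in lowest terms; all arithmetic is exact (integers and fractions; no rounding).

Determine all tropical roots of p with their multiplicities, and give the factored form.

hull edge (i=0, c=1) to (i=3, c=-2): slope -1, span 3
Factored form: p(x) = -2 ⊗ (x ⊕ 1) ⊗ (x ⊕ 1) ⊗ (x ⊕ 1)
Answer: roots = 1 (mult 3)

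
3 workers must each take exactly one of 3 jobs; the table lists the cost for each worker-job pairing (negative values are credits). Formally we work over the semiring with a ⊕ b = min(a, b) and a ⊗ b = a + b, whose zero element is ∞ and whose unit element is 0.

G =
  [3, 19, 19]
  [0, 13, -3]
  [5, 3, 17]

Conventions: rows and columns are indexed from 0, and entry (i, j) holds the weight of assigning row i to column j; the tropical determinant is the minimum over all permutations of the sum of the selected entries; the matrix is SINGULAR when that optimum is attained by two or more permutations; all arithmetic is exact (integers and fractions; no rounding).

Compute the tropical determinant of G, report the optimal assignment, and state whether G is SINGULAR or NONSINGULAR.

σ = (0, 1, 2): 3 + 13 + 17 = 33
σ = (0, 2, 1): 3 + (-3) + 3 = 3
σ = (1, 0, 2): 19 + 0 + 17 = 36
σ = (1, 2, 0): 19 + (-3) + 5 = 21
σ = (2, 0, 1): 19 + 0 + 3 = 22
σ = (2, 1, 0): 19 + 13 + 5 = 37
Optimal value attained by: σ = (0, 2, 1).
Answer: det⊕(G) = 3; verdict: NONSINGULAR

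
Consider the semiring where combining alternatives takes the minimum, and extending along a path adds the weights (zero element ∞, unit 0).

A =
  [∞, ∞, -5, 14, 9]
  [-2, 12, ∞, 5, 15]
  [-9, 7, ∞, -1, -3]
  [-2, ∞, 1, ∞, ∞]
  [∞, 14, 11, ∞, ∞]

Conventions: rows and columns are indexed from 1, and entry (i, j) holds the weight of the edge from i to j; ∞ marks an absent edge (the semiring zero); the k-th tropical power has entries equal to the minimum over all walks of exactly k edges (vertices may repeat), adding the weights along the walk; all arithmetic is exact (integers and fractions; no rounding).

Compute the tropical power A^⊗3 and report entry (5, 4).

A^⊗2:
  [-14, 2, 15, -6, -8]
  [3, 24, -7, 12, 7]
  [-3, 11, -14, 5, 0]
  [-8, 8, -7, 0, -2]
  [2, 18, ∞, 10, 8]
A^⊗3:
  [-8, 6, -19, 0, -5]
  [-16, 0, -2, -8, -10]
  [-23, -7, -8, -15, -17]
  [-16, 0, -13, -8, -10]
  [8, 22, -3, 16, 11]
Key observation: the optimum is the walk 5->3->1->4, with weight 11 + (-9) + 14 = 16.
Optimal value attained by: walk 5->3->1->4.
Answer: (A^⊗3)[5][4] = 16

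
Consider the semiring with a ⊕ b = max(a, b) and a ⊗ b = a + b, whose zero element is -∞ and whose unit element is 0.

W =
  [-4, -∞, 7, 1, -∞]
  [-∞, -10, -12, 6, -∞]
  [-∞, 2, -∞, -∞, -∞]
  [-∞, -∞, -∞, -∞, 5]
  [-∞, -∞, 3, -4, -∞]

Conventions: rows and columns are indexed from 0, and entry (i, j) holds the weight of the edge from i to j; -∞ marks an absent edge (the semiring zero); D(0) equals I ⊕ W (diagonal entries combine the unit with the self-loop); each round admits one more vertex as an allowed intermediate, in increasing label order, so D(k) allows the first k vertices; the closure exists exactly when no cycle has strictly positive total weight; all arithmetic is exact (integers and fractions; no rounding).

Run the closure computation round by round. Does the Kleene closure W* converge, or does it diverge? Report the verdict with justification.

D(0):
  [0, -∞, 7, 1, -∞]
  [-∞, 0, -12, 6, -∞]
  [-∞, 2, 0, -∞, -∞]
  [-∞, -∞, -∞, 0, 5]
  [-∞, -∞, 3, -4, 0]
D(1):
  [0, -∞, 7, 1, -∞]
  [-∞, 0, -12, 6, -∞]
  [-∞, 2, 0, -∞, -∞]
  [-∞, -∞, -∞, 0, 5]
  [-∞, -∞, 3, -4, 0]
D(2):
  [0, -∞, 7, 1, -∞]
  [-∞, 0, -12, 6, -∞]
  [-∞, 2, 0, 8, -∞]
  [-∞, -∞, -∞, 0, 5]
  [-∞, -∞, 3, -4, 0]
D(3):
  [0, 9, 7, 15, -∞]
  [-∞, 0, -12, 6, -∞]
  [-∞, 2, 0, 8, -∞]
  [-∞, -∞, -∞, 0, 5]
  [-∞, 5, 3, 11, 0]
Detection: at round 4, diagonal entry (4, 4) turns strictly positive.
Key observation: the cycle 4->2->1->3->4 has total weight 3 + 2 + 6 + 5, which is strictly positive.
Answer: DIVERGES — positive cycle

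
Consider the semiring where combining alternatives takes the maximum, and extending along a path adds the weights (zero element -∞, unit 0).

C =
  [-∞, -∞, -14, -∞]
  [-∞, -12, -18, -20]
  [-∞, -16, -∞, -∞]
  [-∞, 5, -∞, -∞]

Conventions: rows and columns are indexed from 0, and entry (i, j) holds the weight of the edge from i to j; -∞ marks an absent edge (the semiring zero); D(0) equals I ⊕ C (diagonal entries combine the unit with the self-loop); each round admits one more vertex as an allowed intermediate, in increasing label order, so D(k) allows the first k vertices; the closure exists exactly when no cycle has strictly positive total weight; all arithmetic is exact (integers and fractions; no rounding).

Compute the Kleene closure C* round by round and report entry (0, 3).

D(0):
  [0, -∞, -14, -∞]
  [-∞, 0, -18, -20]
  [-∞, -16, 0, -∞]
  [-∞, 5, -∞, 0]
D(1):
  [0, -∞, -14, -∞]
  [-∞, 0, -18, -20]
  [-∞, -16, 0, -∞]
  [-∞, 5, -∞, 0]
D(2):
  [0, -∞, -14, -∞]
  [-∞, 0, -18, -20]
  [-∞, -16, 0, -36]
  [-∞, 5, -13, 0]
D(3):
  [0, -30, -14, -50]
  [-∞, 0, -18, -20]
  [-∞, -16, 0, -36]
  [-∞, 5, -13, 0]
D(4):
  [0, -30, -14, -50]
  [-∞, 0, -18, -20]
  [-∞, -16, 0, -36]
  [-∞, 5, -13, 0]
Answer: C*[0][3] = -50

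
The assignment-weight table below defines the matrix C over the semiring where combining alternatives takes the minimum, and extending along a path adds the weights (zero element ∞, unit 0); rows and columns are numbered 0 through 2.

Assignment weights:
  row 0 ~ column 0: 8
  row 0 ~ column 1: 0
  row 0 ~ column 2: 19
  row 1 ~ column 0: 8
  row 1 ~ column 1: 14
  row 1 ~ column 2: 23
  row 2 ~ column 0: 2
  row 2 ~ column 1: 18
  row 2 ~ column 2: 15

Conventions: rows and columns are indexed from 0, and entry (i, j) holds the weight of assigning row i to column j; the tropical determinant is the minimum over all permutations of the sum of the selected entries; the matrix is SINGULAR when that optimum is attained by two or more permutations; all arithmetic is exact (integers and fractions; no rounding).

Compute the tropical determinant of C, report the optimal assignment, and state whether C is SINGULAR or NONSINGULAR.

σ = (0, 1, 2): 8 + 14 + 15 = 37
σ = (0, 2, 1): 8 + 23 + 18 = 49
σ = (1, 0, 2): 0 + 8 + 15 = 23
σ = (1, 2, 0): 0 + 23 + 2 = 25
σ = (2, 0, 1): 19 + 8 + 18 = 45
σ = (2, 1, 0): 19 + 14 + 2 = 35
Optimal value attained by: σ = (1, 0, 2).
Answer: det⊕(C) = 23; verdict: NONSINGULAR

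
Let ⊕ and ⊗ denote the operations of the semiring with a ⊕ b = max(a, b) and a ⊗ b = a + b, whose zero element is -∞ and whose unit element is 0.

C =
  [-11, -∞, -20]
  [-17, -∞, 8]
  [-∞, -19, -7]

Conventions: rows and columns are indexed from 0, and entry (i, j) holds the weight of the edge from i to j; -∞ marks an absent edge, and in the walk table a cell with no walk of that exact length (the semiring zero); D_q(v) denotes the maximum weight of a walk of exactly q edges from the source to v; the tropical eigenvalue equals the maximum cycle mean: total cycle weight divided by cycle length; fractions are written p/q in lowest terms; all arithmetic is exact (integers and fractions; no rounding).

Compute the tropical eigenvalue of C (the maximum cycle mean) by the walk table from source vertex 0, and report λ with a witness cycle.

q=0: [0, -∞, -∞]
q=1: [-11, -∞, -20]
q=2: [-22, -39, -27]
q=3: [-33, -46, -31]
Optimal cycle mean attained by: cycle 1->2->1, total 8 + (-19), length 2.
Answer: λ = -11/2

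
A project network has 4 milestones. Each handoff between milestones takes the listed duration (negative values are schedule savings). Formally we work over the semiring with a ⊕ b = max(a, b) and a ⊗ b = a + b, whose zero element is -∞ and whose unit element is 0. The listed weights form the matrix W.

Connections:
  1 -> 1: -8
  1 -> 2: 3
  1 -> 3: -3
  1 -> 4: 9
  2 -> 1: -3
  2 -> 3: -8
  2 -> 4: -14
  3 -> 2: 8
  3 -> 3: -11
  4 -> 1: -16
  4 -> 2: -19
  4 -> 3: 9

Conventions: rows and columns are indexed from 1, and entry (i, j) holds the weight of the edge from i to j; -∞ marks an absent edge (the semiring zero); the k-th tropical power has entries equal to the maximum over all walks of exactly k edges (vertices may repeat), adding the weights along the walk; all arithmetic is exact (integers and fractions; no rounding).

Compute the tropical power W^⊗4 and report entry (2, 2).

W^⊗2:
  [0, 5, 18, 1]
  [-11, 0, -5, 6]
  [5, -3, 0, -6]
  [-22, 17, -2, -7]
W^⊗3:
  [2, 26, 10, 9]
  [-3, 3, 15, -2]
  [-3, 8, 3, 14]
  [14, 6, 9, 3]
W^⊗4:
  [23, 18, 18, 12]
  [0, 23, 7, 6]
  [5, 11, 23, 6]
  [6, 17, 12, 23]
Key observation: the optimum is the walk 2->1->4->3->2, with weight (-3) + 9 + 9 + 8 = 23.
Optimal value attained by: walk 2->1->4->3->2.
Answer: (W^⊗4)[2][2] = 23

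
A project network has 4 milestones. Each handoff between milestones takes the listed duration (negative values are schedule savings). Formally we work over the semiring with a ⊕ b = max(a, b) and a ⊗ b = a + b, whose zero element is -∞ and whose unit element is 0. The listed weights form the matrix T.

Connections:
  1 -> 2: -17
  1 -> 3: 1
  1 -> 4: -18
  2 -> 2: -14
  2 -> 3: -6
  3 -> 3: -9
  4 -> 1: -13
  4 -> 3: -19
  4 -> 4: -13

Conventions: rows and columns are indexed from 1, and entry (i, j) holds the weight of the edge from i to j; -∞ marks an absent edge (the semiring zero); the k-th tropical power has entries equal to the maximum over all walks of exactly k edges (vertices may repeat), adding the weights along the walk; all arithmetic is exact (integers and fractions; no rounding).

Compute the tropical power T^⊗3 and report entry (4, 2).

T^⊗2:
  [-31, -31, -8, -31]
  [-∞, -28, -15, -∞]
  [-∞, -∞, -18, -∞]
  [-26, -30, -12, -26]
T^⊗3:
  [-44, -45, -17, -44]
  [-∞, -42, -24, -∞]
  [-∞, -∞, -27, -∞]
  [-39, -43, -21, -39]
Key observation: the optimum is the walk 4->4->1->2, with weight (-13) + (-13) + (-17) = -43.
Optimal value attained by: walk 4->4->1->2.
Answer: (T^⊗3)[4][2] = -43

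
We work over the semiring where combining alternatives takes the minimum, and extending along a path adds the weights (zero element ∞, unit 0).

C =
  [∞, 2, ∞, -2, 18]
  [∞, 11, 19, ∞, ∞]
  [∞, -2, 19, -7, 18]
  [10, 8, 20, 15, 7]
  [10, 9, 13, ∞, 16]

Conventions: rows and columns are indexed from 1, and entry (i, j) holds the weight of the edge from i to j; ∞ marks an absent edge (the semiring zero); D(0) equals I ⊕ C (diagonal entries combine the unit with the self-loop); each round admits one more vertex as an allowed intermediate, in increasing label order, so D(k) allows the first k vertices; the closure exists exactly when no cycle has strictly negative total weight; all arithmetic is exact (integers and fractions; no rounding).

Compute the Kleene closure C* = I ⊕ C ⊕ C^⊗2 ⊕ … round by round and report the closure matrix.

D(0):
  [0, 2, ∞, -2, 18]
  [∞, 0, 19, ∞, ∞]
  [∞, -2, 0, -7, 18]
  [10, 8, 20, 0, 7]
  [10, 9, 13, ∞, 0]
D(1):
  [0, 2, ∞, -2, 18]
  [∞, 0, 19, ∞, ∞]
  [∞, -2, 0, -7, 18]
  [10, 8, 20, 0, 7]
  [10, 9, 13, 8, 0]
D(2):
  [0, 2, 21, -2, 18]
  [∞, 0, 19, ∞, ∞]
  [∞, -2, 0, -7, 18]
  [10, 8, 20, 0, 7]
  [10, 9, 13, 8, 0]
D(3):
  [0, 2, 21, -2, 18]
  [∞, 0, 19, 12, 37]
  [∞, -2, 0, -7, 18]
  [10, 8, 20, 0, 7]
  [10, 9, 13, 6, 0]
D(4):
  [0, 2, 18, -2, 5]
  [22, 0, 19, 12, 19]
  [3, -2, 0, -7, 0]
  [10, 8, 20, 0, 7]
  [10, 9, 13, 6, 0]
D(5):
  [0, 2, 18, -2, 5]
  [22, 0, 19, 12, 19]
  [3, -2, 0, -7, 0]
  [10, 8, 20, 0, 7]
  [10, 9, 13, 6, 0]
Answer: C* = [[0, 2, 18, -2, 5], [22, 0, 19, 12, 19], [3, -2, 0, -7, 0], [10, 8, 20, 0, 7], [10, 9, 13, 6, 0]]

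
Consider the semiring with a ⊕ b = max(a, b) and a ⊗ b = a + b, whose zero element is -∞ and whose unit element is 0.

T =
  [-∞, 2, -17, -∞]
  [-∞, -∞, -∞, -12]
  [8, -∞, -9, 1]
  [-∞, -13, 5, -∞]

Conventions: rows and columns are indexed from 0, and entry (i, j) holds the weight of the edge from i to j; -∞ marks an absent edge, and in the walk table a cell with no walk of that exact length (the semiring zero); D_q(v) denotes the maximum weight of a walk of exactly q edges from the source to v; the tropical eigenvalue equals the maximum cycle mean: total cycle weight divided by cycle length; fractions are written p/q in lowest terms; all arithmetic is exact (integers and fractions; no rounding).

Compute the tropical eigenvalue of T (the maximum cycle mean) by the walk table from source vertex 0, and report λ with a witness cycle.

q=0: [0, -∞, -∞, -∞]
q=1: [-∞, 2, -17, -∞]
q=2: [-9, -∞, -26, -10]
q=3: [-18, -7, -5, -25]
q=4: [3, -16, -14, -4]
Optimal cycle mean attained by: cycle 2->3->2, total 1 + 5, length 2.
Answer: λ = 3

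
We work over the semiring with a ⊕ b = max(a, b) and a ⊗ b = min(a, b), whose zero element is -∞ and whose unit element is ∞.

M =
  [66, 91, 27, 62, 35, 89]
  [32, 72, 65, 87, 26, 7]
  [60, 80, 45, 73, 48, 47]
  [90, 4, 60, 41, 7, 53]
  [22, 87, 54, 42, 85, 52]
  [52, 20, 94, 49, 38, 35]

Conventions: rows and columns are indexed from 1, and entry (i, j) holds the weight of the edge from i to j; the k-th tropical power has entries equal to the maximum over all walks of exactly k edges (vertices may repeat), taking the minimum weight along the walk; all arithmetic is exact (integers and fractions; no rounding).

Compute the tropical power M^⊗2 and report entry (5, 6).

M^⊗2:
  [66, 72, 89, 87, 38, 66]
  [87, 72, 65, 72, 48, 53]
  [73, 72, 65, 80, 48, 60]
  [66, 90, 53, 62, 48, 89]
  [54, 85, 65, 87, 85, 52]
  [60, 80, 49, 73, 48, 52]
Key observation: the optimum is the walk 5->5->6, with weight 85 min 52 = 52.
Optimal value attained by: walk 5->5->6.
Answer: (M^⊗2)[5][6] = 52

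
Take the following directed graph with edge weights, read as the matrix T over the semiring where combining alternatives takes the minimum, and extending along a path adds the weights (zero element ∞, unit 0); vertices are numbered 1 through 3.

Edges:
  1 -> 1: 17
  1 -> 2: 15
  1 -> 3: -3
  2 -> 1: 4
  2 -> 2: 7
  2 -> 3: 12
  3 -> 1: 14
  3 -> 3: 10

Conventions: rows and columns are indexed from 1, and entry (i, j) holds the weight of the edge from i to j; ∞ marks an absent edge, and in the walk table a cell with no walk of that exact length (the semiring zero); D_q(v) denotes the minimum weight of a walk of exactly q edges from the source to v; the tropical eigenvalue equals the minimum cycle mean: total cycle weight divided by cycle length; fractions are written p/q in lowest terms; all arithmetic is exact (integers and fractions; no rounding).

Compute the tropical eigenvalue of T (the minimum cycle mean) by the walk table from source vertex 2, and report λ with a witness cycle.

q=0: [∞, 0, ∞]
q=1: [4, 7, 12]
q=2: [11, 14, 1]
q=3: [15, 21, 8]
Optimal cycle mean attained by: cycle 1->3->1, total (-3) + 14, length 2.
Answer: λ = 11/2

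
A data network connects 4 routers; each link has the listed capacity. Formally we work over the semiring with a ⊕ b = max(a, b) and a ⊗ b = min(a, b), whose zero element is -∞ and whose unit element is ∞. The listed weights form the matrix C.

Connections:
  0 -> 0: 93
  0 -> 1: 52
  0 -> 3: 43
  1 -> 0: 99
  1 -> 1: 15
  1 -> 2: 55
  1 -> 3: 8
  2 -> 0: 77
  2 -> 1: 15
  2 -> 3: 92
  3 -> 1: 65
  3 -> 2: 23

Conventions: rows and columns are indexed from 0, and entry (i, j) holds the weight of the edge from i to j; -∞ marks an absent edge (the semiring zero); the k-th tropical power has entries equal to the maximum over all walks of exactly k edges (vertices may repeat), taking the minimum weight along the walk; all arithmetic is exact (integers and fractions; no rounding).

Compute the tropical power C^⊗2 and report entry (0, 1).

C^⊗2:
  [93, 52, 52, 43]
  [93, 52, 15, 55]
  [77, 65, 23, 43]
  [65, 15, 55, 23]
Key observation: the optimum is the walk 0->0->1, with weight 93 min 52 = 52.
Optimal value attained by: walk 0->0->1.
Answer: (C^⊗2)[0][1] = 52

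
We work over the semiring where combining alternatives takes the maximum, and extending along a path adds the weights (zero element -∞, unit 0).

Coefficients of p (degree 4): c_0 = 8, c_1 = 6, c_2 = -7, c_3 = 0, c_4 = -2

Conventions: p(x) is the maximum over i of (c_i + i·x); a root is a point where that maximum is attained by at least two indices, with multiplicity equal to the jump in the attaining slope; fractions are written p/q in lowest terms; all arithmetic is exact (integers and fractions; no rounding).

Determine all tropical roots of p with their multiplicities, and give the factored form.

hull edge (i=0, c=8) to (i=1, c=6): slope -2, span 1
hull edge (i=1, c=6) to (i=4, c=-2): slope -8/3, span 3
Factored form: p(x) = -2 ⊗ (x ⊕ 2) ⊗ (x ⊕ 8/3) ⊗ (x ⊕ 8/3) ⊗ (x ⊕ 8/3)
Answer: roots = 2 (mult 1), 8/3 (mult 3)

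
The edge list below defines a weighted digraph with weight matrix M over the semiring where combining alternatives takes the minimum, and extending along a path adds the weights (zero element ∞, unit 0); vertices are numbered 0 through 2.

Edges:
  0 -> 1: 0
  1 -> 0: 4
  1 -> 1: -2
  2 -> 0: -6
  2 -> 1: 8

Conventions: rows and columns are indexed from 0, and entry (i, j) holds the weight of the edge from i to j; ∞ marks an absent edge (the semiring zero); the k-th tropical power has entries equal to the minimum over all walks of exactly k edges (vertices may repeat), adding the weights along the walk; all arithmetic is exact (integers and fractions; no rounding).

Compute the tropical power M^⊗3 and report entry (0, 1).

M^⊗2:
  [4, -2, ∞]
  [2, -4, ∞]
  [12, -6, ∞]
M^⊗3:
  [2, -4, ∞]
  [0, -6, ∞]
  [-2, -8, ∞]
Key observation: the optimum is the walk 0->1->1->1, with weight 0 + (-2) + (-2) = -4.
Optimal value attained by: walk 0->1->1->1.
Answer: (M^⊗3)[0][1] = -4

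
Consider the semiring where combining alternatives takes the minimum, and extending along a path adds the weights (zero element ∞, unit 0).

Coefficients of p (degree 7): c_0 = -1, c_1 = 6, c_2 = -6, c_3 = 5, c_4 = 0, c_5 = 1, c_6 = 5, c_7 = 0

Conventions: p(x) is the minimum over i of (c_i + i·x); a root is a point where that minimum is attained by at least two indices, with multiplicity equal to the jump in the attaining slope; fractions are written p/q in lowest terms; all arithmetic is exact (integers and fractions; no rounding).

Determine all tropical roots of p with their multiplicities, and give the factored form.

hull edge (i=0, c=-1) to (i=2, c=-6): slope -5/2, span 2
hull edge (i=2, c=-6) to (i=7, c=0): slope 6/5, span 5
Factored form: p(x) = 0 ⊗ (x ⊕ (-6/5)) ⊗ (x ⊕ (-6/5)) ⊗ (x ⊕ (-6/5)) ⊗ (x ⊕ (-6/5)) ⊗ (x ⊕ (-6/5)) ⊗ (x ⊕ 5/2) ⊗ (x ⊕ 5/2)
Answer: roots = -6/5 (mult 5), 5/2 (mult 2)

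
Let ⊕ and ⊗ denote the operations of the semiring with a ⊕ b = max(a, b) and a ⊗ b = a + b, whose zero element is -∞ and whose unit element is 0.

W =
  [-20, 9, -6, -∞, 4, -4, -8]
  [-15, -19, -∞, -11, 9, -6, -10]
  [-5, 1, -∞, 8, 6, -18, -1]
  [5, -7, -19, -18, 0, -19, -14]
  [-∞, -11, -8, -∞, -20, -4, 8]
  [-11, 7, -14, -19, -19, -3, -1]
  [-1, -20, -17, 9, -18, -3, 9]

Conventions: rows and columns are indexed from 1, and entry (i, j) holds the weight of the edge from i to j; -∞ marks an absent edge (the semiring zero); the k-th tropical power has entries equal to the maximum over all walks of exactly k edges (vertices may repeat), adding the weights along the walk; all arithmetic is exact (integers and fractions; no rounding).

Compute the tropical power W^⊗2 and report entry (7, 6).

W^⊗2:
  [-6, 3, -4, 2, 18, 3, 12]
  [-6, 1, 1, -1, -10, 5, 17]
  [13, 4, -2, 8, 10, 2, 14]
  [-13, 14, -1, -5, 9, 1, 8]
  [7, 3, -9, 17, -2, 5, 17]
  [-2, 4, -17, 8, 16, 1, 8]
  [14, 8, -7, 18, 9, 6, 18]
Key observation: the optimum is the walk 7->7->6, with weight 9 + (-3) = 6.
Optimal value attained by: walk 7->7->6.
Answer: (W^⊗2)[7][6] = 6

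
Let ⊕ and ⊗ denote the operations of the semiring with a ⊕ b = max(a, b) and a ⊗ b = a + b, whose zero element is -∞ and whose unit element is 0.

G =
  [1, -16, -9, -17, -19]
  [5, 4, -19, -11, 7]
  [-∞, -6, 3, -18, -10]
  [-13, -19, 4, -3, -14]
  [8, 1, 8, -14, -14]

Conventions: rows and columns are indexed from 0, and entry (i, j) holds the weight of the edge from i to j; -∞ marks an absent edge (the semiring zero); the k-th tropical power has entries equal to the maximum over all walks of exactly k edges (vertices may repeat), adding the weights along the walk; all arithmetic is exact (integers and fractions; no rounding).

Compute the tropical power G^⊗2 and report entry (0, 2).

G^⊗2:
  [2, -12, -6, -16, -9]
  [15, 8, 15, -7, 11]
  [-1, -2, 6, -15, 1]
  [-6, -2, 7, -6, -6]
  [9, 5, 11, -9, 8]
Key observation: the optimum is the walk 0->2->2, with weight (-9) + 3 = -6.
Optimal value attained by: walk 0->2->2.
Answer: (G^⊗2)[0][2] = -6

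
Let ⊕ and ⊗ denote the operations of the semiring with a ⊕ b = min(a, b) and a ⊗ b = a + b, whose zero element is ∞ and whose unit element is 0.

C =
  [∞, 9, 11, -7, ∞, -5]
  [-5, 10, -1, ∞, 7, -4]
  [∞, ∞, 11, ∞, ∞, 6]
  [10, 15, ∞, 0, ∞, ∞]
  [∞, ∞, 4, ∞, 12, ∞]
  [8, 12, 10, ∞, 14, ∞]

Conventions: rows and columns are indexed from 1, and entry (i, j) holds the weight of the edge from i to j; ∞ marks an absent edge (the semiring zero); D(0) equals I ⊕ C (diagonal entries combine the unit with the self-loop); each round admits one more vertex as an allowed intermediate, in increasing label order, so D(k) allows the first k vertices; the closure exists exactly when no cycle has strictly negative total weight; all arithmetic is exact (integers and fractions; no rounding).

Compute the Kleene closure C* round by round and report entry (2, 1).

D(0):
  [0, 9, 11, -7, ∞, -5]
  [-5, 0, -1, ∞, 7, -4]
  [∞, ∞, 0, ∞, ∞, 6]
  [10, 15, ∞, 0, ∞, ∞]
  [∞, ∞, 4, ∞, 0, ∞]
  [8, 12, 10, ∞, 14, 0]
D(1):
  [0, 9, 11, -7, ∞, -5]
  [-5, 0, -1, -12, 7, -10]
  [∞, ∞, 0, ∞, ∞, 6]
  [10, 15, 21, 0, ∞, 5]
  [∞, ∞, 4, ∞, 0, ∞]
  [8, 12, 10, 1, 14, 0]
D(2):
  [0, 9, 8, -7, 16, -5]
  [-5, 0, -1, -12, 7, -10]
  [∞, ∞, 0, ∞, ∞, 6]
  [10, 15, 14, 0, 22, 5]
  [∞, ∞, 4, ∞, 0, ∞]
  [7, 12, 10, 0, 14, 0]
D(3):
  [0, 9, 8, -7, 16, -5]
  [-5, 0, -1, -12, 7, -10]
  [∞, ∞, 0, ∞, ∞, 6]
  [10, 15, 14, 0, 22, 5]
  [∞, ∞, 4, ∞, 0, 10]
  [7, 12, 10, 0, 14, 0]
D(4):
  [0, 8, 7, -7, 15, -5]
  [-5, 0, -1, -12, 7, -10]
  [∞, ∞, 0, ∞, ∞, 6]
  [10, 15, 14, 0, 22, 5]
  [∞, ∞, 4, ∞, 0, 10]
  [7, 12, 10, 0, 14, 0]
D(5):
  [0, 8, 7, -7, 15, -5]
  [-5, 0, -1, -12, 7, -10]
  [∞, ∞, 0, ∞, ∞, 6]
  [10, 15, 14, 0, 22, 5]
  [∞, ∞, 4, ∞, 0, 10]
  [7, 12, 10, 0, 14, 0]
D(6):
  [0, 7, 5, -7, 9, -5]
  [-5, 0, -1, -12, 4, -10]
  [13, 18, 0, 6, 20, 6]
  [10, 15, 14, 0, 19, 5]
  [17, 22, 4, 10, 0, 10]
  [7, 12, 10, 0, 14, 0]
Answer: C*[2][1] = -5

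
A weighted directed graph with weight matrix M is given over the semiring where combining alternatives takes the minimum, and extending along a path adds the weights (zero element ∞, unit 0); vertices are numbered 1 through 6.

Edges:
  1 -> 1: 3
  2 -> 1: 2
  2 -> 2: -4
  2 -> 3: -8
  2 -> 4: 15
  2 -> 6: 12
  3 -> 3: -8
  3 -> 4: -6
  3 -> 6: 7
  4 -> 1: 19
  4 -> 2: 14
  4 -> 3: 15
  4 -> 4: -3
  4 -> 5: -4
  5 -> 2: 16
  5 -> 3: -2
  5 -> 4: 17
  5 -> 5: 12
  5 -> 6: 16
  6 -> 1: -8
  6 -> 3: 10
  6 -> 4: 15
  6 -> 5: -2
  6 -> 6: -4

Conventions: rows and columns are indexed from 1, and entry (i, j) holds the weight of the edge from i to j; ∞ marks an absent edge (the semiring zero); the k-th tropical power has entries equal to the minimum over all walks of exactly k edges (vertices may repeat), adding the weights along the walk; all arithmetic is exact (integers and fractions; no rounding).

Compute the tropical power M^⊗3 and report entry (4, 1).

M^⊗2:
  [6, ∞, ∞, ∞, ∞, ∞]
  [-2, -8, -16, -14, 10, -1]
  [-1, 8, -16, -14, -10, -1]
  [16, 10, -6, -6, -7, 12]
  [8, 12, -10, -8, 13, 5]
  [-12, 14, -4, 4, -6, -8]
M^⊗3:
  [9, ∞, ∞, ∞, ∞, ∞]
  [-9, -12, -24, -22, -18, -9]
  [-9, 0, -24, -22, -18, -9]
  [4, 6, -14, -12, -10, 1]
  [-3, 6, -18, -16, -12, -3]
  [-16, 10, -12, -10, -10, -12]
Key observation: the optimum is the walk 4->5->6->1, with weight (-4) + 16 + (-8) = 4.
Optimal value attained by: walk 4->5->6->1.
Answer: (M^⊗3)[4][1] = 4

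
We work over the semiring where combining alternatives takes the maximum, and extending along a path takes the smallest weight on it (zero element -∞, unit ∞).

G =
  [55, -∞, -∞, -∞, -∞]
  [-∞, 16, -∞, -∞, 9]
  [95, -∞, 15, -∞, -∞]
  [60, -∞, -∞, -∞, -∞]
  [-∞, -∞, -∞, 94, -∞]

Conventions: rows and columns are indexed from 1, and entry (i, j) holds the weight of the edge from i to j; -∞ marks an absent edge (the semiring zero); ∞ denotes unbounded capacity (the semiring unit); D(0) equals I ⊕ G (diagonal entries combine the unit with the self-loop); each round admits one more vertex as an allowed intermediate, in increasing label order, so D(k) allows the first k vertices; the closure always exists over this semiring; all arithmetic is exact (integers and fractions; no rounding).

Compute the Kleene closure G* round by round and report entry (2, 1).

D(0):
  [∞, -∞, -∞, -∞, -∞]
  [-∞, ∞, -∞, -∞, 9]
  [95, -∞, ∞, -∞, -∞]
  [60, -∞, -∞, ∞, -∞]
  [-∞, -∞, -∞, 94, ∞]
D(1):
  [∞, -∞, -∞, -∞, -∞]
  [-∞, ∞, -∞, -∞, 9]
  [95, -∞, ∞, -∞, -∞]
  [60, -∞, -∞, ∞, -∞]
  [-∞, -∞, -∞, 94, ∞]
D(2):
  [∞, -∞, -∞, -∞, -∞]
  [-∞, ∞, -∞, -∞, 9]
  [95, -∞, ∞, -∞, -∞]
  [60, -∞, -∞, ∞, -∞]
  [-∞, -∞, -∞, 94, ∞]
D(3):
  [∞, -∞, -∞, -∞, -∞]
  [-∞, ∞, -∞, -∞, 9]
  [95, -∞, ∞, -∞, -∞]
  [60, -∞, -∞, ∞, -∞]
  [-∞, -∞, -∞, 94, ∞]
D(4):
  [∞, -∞, -∞, -∞, -∞]
  [-∞, ∞, -∞, -∞, 9]
  [95, -∞, ∞, -∞, -∞]
  [60, -∞, -∞, ∞, -∞]
  [60, -∞, -∞, 94, ∞]
D(5):
  [∞, -∞, -∞, -∞, -∞]
  [9, ∞, -∞, 9, 9]
  [95, -∞, ∞, -∞, -∞]
  [60, -∞, -∞, ∞, -∞]
  [60, -∞, -∞, 94, ∞]
Answer: G*[2][1] = 9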